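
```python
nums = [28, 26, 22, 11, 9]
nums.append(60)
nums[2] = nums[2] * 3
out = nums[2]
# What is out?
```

Trace (tracking out):
nums = [28, 26, 22, 11, 9]  # -> nums = [28, 26, 22, 11, 9]
nums.append(60)  # -> nums = [28, 26, 22, 11, 9, 60]
nums[2] = nums[2] * 3  # -> nums = [28, 26, 66, 11, 9, 60]
out = nums[2]  # -> out = 66

Answer: 66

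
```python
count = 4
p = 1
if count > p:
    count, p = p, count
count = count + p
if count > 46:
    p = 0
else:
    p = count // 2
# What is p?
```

Trace (tracking p):
count = 4  # -> count = 4
p = 1  # -> p = 1
if count > p:  # condition is True
    count, p = (p, count)  # -> count = 1, p = 4
count = count + p  # -> count = 5
if count > 46:  # condition is False
else:
    p = count // 2  # -> p = 2

Answer: 2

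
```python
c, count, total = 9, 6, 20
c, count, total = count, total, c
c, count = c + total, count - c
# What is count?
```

Answer: 14

Derivation:
Trace (tracking count):
c, count, total = (9, 6, 20)  # -> c = 9, count = 6, total = 20
c, count, total = (count, total, c)  # -> c = 6, count = 20, total = 9
c, count = (c + total, count - c)  # -> c = 15, count = 14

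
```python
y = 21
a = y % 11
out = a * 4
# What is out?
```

Trace (tracking out):
y = 21  # -> y = 21
a = y % 11  # -> a = 10
out = a * 4  # -> out = 40

Answer: 40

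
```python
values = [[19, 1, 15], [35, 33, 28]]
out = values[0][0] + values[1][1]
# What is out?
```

Answer: 52

Derivation:
Trace (tracking out):
values = [[19, 1, 15], [35, 33, 28]]  # -> values = [[19, 1, 15], [35, 33, 28]]
out = values[0][0] + values[1][1]  # -> out = 52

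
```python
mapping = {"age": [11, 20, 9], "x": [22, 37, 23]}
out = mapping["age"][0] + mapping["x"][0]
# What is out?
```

Trace (tracking out):
mapping = {'age': [11, 20, 9], 'x': [22, 37, 23]}  # -> mapping = {'age': [11, 20, 9], 'x': [22, 37, 23]}
out = mapping['age'][0] + mapping['x'][0]  # -> out = 33

Answer: 33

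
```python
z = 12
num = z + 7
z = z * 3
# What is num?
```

Answer: 19

Derivation:
Trace (tracking num):
z = 12  # -> z = 12
num = z + 7  # -> num = 19
z = z * 3  # -> z = 36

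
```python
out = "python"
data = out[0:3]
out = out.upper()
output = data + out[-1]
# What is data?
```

Answer: 'pyt'

Derivation:
Trace (tracking data):
out = 'python'  # -> out = 'python'
data = out[0:3]  # -> data = 'pyt'
out = out.upper()  # -> out = 'PYTHON'
output = data + out[-1]  # -> output = 'pytN'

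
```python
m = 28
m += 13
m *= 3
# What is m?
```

Trace (tracking m):
m = 28  # -> m = 28
m += 13  # -> m = 41
m *= 3  # -> m = 123

Answer: 123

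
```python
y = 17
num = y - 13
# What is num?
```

Trace (tracking num):
y = 17  # -> y = 17
num = y - 13  # -> num = 4

Answer: 4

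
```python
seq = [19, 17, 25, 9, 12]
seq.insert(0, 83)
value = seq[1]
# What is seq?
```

Trace (tracking seq):
seq = [19, 17, 25, 9, 12]  # -> seq = [19, 17, 25, 9, 12]
seq.insert(0, 83)  # -> seq = [83, 19, 17, 25, 9, 12]
value = seq[1]  # -> value = 19

Answer: [83, 19, 17, 25, 9, 12]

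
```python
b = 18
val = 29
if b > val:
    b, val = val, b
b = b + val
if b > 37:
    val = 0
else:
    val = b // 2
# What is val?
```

Answer: 0

Derivation:
Trace (tracking val):
b = 18  # -> b = 18
val = 29  # -> val = 29
if b > val:  # condition is False
b = b + val  # -> b = 47
if b > 37:  # condition is True
    val = 0  # -> val = 0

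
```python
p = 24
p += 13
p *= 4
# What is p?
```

Answer: 148

Derivation:
Trace (tracking p):
p = 24  # -> p = 24
p += 13  # -> p = 37
p *= 4  # -> p = 148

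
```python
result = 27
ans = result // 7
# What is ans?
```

Trace (tracking ans):
result = 27  # -> result = 27
ans = result // 7  # -> ans = 3

Answer: 3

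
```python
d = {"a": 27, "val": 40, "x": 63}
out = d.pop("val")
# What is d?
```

Trace (tracking d):
d = {'a': 27, 'val': 40, 'x': 63}  # -> d = {'a': 27, 'val': 40, 'x': 63}
out = d.pop('val')  # -> out = 40

Answer: {'a': 27, 'x': 63}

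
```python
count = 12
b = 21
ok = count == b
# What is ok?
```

Answer: False

Derivation:
Trace (tracking ok):
count = 12  # -> count = 12
b = 21  # -> b = 21
ok = count == b  # -> ok = False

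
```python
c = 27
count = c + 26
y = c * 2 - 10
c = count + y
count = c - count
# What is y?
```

Answer: 44

Derivation:
Trace (tracking y):
c = 27  # -> c = 27
count = c + 26  # -> count = 53
y = c * 2 - 10  # -> y = 44
c = count + y  # -> c = 97
count = c - count  # -> count = 44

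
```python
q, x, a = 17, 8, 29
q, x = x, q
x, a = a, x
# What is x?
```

Answer: 29

Derivation:
Trace (tracking x):
q, x, a = (17, 8, 29)  # -> q = 17, x = 8, a = 29
q, x = (x, q)  # -> q = 8, x = 17
x, a = (a, x)  # -> x = 29, a = 17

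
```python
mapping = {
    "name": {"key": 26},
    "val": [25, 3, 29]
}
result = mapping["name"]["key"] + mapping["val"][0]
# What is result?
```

Answer: 51

Derivation:
Trace (tracking result):
mapping = {'name': {'key': 26}, 'val': [25, 3, 29]}  # -> mapping = {'name': {'key': 26}, 'val': [25, 3, 29]}
result = mapping['name']['key'] + mapping['val'][0]  # -> result = 51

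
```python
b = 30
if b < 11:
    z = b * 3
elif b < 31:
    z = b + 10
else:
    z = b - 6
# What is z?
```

Trace (tracking z):
b = 30  # -> b = 30
if b < 11:  # condition is False
elif b < 31:  # condition is True
    z = b + 10  # -> z = 40

Answer: 40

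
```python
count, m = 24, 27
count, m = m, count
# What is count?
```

Trace (tracking count):
count, m = (24, 27)  # -> count = 24, m = 27
count, m = (m, count)  # -> count = 27, m = 24

Answer: 27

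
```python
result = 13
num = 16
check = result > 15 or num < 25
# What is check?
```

Trace (tracking check):
result = 13  # -> result = 13
num = 16  # -> num = 16
check = result > 15 or num < 25  # -> check = True

Answer: True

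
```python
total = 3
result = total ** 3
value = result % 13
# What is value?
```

Trace (tracking value):
total = 3  # -> total = 3
result = total ** 3  # -> result = 27
value = result % 13  # -> value = 1

Answer: 1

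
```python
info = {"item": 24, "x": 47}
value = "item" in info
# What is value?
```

Trace (tracking value):
info = {'item': 24, 'x': 47}  # -> info = {'item': 24, 'x': 47}
value = 'item' in info  # -> value = True

Answer: True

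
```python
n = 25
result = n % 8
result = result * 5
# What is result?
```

Trace (tracking result):
n = 25  # -> n = 25
result = n % 8  # -> result = 1
result = result * 5  # -> result = 5

Answer: 5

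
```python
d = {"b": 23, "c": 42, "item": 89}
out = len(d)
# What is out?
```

Trace (tracking out):
d = {'b': 23, 'c': 42, 'item': 89}  # -> d = {'b': 23, 'c': 42, 'item': 89}
out = len(d)  # -> out = 3

Answer: 3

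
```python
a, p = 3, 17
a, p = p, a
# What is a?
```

Trace (tracking a):
a, p = (3, 17)  # -> a = 3, p = 17
a, p = (p, a)  # -> a = 17, p = 3

Answer: 17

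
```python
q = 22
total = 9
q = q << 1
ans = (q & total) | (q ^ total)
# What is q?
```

Trace (tracking q):
q = 22  # -> q = 22
total = 9  # -> total = 9
q = q << 1  # -> q = 44
ans = q & total | q ^ total  # -> ans = 45

Answer: 44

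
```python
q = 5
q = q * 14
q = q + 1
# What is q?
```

Trace (tracking q):
q = 5  # -> q = 5
q = q * 14  # -> q = 70
q = q + 1  # -> q = 71

Answer: 71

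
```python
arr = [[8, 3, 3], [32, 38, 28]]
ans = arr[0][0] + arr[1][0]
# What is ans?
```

Trace (tracking ans):
arr = [[8, 3, 3], [32, 38, 28]]  # -> arr = [[8, 3, 3], [32, 38, 28]]
ans = arr[0][0] + arr[1][0]  # -> ans = 40

Answer: 40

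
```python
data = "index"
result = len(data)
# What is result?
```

Trace (tracking result):
data = 'index'  # -> data = 'index'
result = len(data)  # -> result = 5

Answer: 5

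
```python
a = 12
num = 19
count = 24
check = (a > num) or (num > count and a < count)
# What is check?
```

Trace (tracking check):
a = 12  # -> a = 12
num = 19  # -> num = 19
count = 24  # -> count = 24
check = a > num or (num > count and a < count)  # -> check = False

Answer: False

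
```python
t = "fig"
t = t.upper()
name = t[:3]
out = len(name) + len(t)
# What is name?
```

Answer: 'FIG'

Derivation:
Trace (tracking name):
t = 'fig'  # -> t = 'fig'
t = t.upper()  # -> t = 'FIG'
name = t[:3]  # -> name = 'FIG'
out = len(name) + len(t)  # -> out = 6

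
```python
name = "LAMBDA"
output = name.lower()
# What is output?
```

Trace (tracking output):
name = 'LAMBDA'  # -> name = 'LAMBDA'
output = name.lower()  # -> output = 'lambda'

Answer: 'lambda'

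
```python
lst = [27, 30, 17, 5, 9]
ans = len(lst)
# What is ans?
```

Answer: 5

Derivation:
Trace (tracking ans):
lst = [27, 30, 17, 5, 9]  # -> lst = [27, 30, 17, 5, 9]
ans = len(lst)  # -> ans = 5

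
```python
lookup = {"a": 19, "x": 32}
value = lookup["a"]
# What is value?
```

Trace (tracking value):
lookup = {'a': 19, 'x': 32}  # -> lookup = {'a': 19, 'x': 32}
value = lookup['a']  # -> value = 19

Answer: 19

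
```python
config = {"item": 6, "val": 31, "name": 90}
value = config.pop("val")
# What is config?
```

Answer: {'item': 6, 'name': 90}

Derivation:
Trace (tracking config):
config = {'item': 6, 'val': 31, 'name': 90}  # -> config = {'item': 6, 'val': 31, 'name': 90}
value = config.pop('val')  # -> value = 31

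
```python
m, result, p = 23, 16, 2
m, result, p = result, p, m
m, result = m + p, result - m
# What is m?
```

Trace (tracking m):
m, result, p = (23, 16, 2)  # -> m = 23, result = 16, p = 2
m, result, p = (result, p, m)  # -> m = 16, result = 2, p = 23
m, result = (m + p, result - m)  # -> m = 39, result = -14

Answer: 39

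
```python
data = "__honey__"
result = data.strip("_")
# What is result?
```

Trace (tracking result):
data = '__honey__'  # -> data = '__honey__'
result = data.strip('_')  # -> result = 'honey'

Answer: 'honey'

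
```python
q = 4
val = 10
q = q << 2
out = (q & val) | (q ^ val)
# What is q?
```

Answer: 16

Derivation:
Trace (tracking q):
q = 4  # -> q = 4
val = 10  # -> val = 10
q = q << 2  # -> q = 16
out = q & val | q ^ val  # -> out = 26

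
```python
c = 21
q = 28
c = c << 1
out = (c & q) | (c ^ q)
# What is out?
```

Answer: 62

Derivation:
Trace (tracking out):
c = 21  # -> c = 21
q = 28  # -> q = 28
c = c << 1  # -> c = 42
out = c & q | c ^ q  # -> out = 62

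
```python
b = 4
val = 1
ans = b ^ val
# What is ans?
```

Answer: 5

Derivation:
Trace (tracking ans):
b = 4  # -> b = 4
val = 1  # -> val = 1
ans = b ^ val  # -> ans = 5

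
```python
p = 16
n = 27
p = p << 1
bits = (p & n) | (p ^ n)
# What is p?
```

Trace (tracking p):
p = 16  # -> p = 16
n = 27  # -> n = 27
p = p << 1  # -> p = 32
bits = p & n | p ^ n  # -> bits = 59

Answer: 32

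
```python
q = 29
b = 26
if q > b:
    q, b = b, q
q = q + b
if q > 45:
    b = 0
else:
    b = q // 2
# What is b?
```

Trace (tracking b):
q = 29  # -> q = 29
b = 26  # -> b = 26
if q > b:  # condition is True
    q, b = (b, q)  # -> q = 26, b = 29
q = q + b  # -> q = 55
if q > 45:  # condition is True
    b = 0  # -> b = 0

Answer: 0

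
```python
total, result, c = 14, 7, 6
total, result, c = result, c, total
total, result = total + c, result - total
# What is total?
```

Trace (tracking total):
total, result, c = (14, 7, 6)  # -> total = 14, result = 7, c = 6
total, result, c = (result, c, total)  # -> total = 7, result = 6, c = 14
total, result = (total + c, result - total)  # -> total = 21, result = -1

Answer: 21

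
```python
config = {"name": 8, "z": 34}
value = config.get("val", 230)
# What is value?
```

Answer: 230

Derivation:
Trace (tracking value):
config = {'name': 8, 'z': 34}  # -> config = {'name': 8, 'z': 34}
value = config.get('val', 230)  # -> value = 230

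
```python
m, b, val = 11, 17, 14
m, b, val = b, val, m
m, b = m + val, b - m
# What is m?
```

Answer: 28

Derivation:
Trace (tracking m):
m, b, val = (11, 17, 14)  # -> m = 11, b = 17, val = 14
m, b, val = (b, val, m)  # -> m = 17, b = 14, val = 11
m, b = (m + val, b - m)  # -> m = 28, b = -3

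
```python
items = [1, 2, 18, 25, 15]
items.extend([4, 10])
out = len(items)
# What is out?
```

Trace (tracking out):
items = [1, 2, 18, 25, 15]  # -> items = [1, 2, 18, 25, 15]
items.extend([4, 10])  # -> items = [1, 2, 18, 25, 15, 4, 10]
out = len(items)  # -> out = 7

Answer: 7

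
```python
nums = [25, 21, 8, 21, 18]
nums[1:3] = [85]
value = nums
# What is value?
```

Answer: [25, 85, 21, 18]

Derivation:
Trace (tracking value):
nums = [25, 21, 8, 21, 18]  # -> nums = [25, 21, 8, 21, 18]
nums[1:3] = [85]  # -> nums = [25, 85, 21, 18]
value = nums  # -> value = [25, 85, 21, 18]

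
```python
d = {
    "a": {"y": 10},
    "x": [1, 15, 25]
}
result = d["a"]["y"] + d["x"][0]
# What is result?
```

Trace (tracking result):
d = {'a': {'y': 10}, 'x': [1, 15, 25]}  # -> d = {'a': {'y': 10}, 'x': [1, 15, 25]}
result = d['a']['y'] + d['x'][0]  # -> result = 11

Answer: 11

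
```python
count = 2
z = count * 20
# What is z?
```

Trace (tracking z):
count = 2  # -> count = 2
z = count * 20  # -> z = 40

Answer: 40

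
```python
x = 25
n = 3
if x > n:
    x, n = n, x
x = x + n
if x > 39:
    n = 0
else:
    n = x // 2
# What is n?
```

Answer: 14

Derivation:
Trace (tracking n):
x = 25  # -> x = 25
n = 3  # -> n = 3
if x > n:  # condition is True
    x, n = (n, x)  # -> x = 3, n = 25
x = x + n  # -> x = 28
if x > 39:  # condition is False
else:
    n = x // 2  # -> n = 14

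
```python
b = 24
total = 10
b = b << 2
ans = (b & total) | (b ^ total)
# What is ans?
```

Trace (tracking ans):
b = 24  # -> b = 24
total = 10  # -> total = 10
b = b << 2  # -> b = 96
ans = b & total | b ^ total  # -> ans = 106

Answer: 106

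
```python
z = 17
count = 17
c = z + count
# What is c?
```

Answer: 34

Derivation:
Trace (tracking c):
z = 17  # -> z = 17
count = 17  # -> count = 17
c = z + count  # -> c = 34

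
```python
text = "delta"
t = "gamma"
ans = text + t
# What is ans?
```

Trace (tracking ans):
text = 'delta'  # -> text = 'delta'
t = 'gamma'  # -> t = 'gamma'
ans = text + t  # -> ans = 'deltagamma'

Answer: 'deltagamma'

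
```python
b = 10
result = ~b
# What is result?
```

Answer: -11

Derivation:
Trace (tracking result):
b = 10  # -> b = 10
result = ~b  # -> result = -11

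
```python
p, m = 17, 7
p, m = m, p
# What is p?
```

Trace (tracking p):
p, m = (17, 7)  # -> p = 17, m = 7
p, m = (m, p)  # -> p = 7, m = 17

Answer: 7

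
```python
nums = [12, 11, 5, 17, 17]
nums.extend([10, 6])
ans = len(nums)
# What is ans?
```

Trace (tracking ans):
nums = [12, 11, 5, 17, 17]  # -> nums = [12, 11, 5, 17, 17]
nums.extend([10, 6])  # -> nums = [12, 11, 5, 17, 17, 10, 6]
ans = len(nums)  # -> ans = 7

Answer: 7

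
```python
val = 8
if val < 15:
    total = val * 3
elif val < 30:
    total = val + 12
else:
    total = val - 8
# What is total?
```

Trace (tracking total):
val = 8  # -> val = 8
if val < 15:  # condition is True
    total = val * 3  # -> total = 24

Answer: 24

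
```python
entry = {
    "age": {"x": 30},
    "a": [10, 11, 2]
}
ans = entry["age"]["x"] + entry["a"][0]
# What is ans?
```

Answer: 40

Derivation:
Trace (tracking ans):
entry = {'age': {'x': 30}, 'a': [10, 11, 2]}  # -> entry = {'age': {'x': 30}, 'a': [10, 11, 2]}
ans = entry['age']['x'] + entry['a'][0]  # -> ans = 40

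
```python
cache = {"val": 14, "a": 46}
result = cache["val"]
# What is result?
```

Answer: 14

Derivation:
Trace (tracking result):
cache = {'val': 14, 'a': 46}  # -> cache = {'val': 14, 'a': 46}
result = cache['val']  # -> result = 14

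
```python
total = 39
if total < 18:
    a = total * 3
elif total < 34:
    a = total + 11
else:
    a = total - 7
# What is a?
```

Answer: 32

Derivation:
Trace (tracking a):
total = 39  # -> total = 39
if total < 18:  # condition is False
elif total < 34:  # condition is False
else:
    a = total - 7  # -> a = 32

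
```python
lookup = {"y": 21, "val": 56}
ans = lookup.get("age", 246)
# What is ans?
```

Answer: 246

Derivation:
Trace (tracking ans):
lookup = {'y': 21, 'val': 56}  # -> lookup = {'y': 21, 'val': 56}
ans = lookup.get('age', 246)  # -> ans = 246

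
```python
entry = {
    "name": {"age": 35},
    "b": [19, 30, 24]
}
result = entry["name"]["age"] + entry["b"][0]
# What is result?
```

Answer: 54

Derivation:
Trace (tracking result):
entry = {'name': {'age': 35}, 'b': [19, 30, 24]}  # -> entry = {'name': {'age': 35}, 'b': [19, 30, 24]}
result = entry['name']['age'] + entry['b'][0]  # -> result = 54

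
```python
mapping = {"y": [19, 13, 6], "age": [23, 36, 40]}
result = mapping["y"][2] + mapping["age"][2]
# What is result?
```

Answer: 46

Derivation:
Trace (tracking result):
mapping = {'y': [19, 13, 6], 'age': [23, 36, 40]}  # -> mapping = {'y': [19, 13, 6], 'age': [23, 36, 40]}
result = mapping['y'][2] + mapping['age'][2]  # -> result = 46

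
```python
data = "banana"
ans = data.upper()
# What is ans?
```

Answer: 'BANANA'

Derivation:
Trace (tracking ans):
data = 'banana'  # -> data = 'banana'
ans = data.upper()  # -> ans = 'BANANA'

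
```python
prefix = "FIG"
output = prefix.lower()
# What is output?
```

Trace (tracking output):
prefix = 'FIG'  # -> prefix = 'FIG'
output = prefix.lower()  # -> output = 'fig'

Answer: 'fig'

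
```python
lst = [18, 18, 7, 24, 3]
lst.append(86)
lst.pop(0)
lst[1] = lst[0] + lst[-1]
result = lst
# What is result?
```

Answer: [18, 104, 24, 3, 86]

Derivation:
Trace (tracking result):
lst = [18, 18, 7, 24, 3]  # -> lst = [18, 18, 7, 24, 3]
lst.append(86)  # -> lst = [18, 18, 7, 24, 3, 86]
lst.pop(0)  # -> lst = [18, 7, 24, 3, 86]
lst[1] = lst[0] + lst[-1]  # -> lst = [18, 104, 24, 3, 86]
result = lst  # -> result = [18, 104, 24, 3, 86]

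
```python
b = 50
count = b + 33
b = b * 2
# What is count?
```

Answer: 83

Derivation:
Trace (tracking count):
b = 50  # -> b = 50
count = b + 33  # -> count = 83
b = b * 2  # -> b = 100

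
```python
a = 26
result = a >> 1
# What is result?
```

Trace (tracking result):
a = 26  # -> a = 26
result = a >> 1  # -> result = 13

Answer: 13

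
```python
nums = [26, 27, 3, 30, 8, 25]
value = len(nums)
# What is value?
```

Trace (tracking value):
nums = [26, 27, 3, 30, 8, 25]  # -> nums = [26, 27, 3, 30, 8, 25]
value = len(nums)  # -> value = 6

Answer: 6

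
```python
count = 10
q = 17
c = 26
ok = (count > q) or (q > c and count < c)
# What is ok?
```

Answer: False

Derivation:
Trace (tracking ok):
count = 10  # -> count = 10
q = 17  # -> q = 17
c = 26  # -> c = 26
ok = count > q or (q > c and count < c)  # -> ok = False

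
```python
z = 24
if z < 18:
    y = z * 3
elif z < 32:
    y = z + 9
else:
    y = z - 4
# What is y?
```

Trace (tracking y):
z = 24  # -> z = 24
if z < 18:  # condition is False
elif z < 32:  # condition is True
    y = z + 9  # -> y = 33

Answer: 33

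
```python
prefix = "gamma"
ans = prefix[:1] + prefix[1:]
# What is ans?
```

Trace (tracking ans):
prefix = 'gamma'  # -> prefix = 'gamma'
ans = prefix[:1] + prefix[1:]  # -> ans = 'gamma'

Answer: 'gamma'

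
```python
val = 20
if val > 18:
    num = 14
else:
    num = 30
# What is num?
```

Answer: 14

Derivation:
Trace (tracking num):
val = 20  # -> val = 20
if val > 18:  # condition is True
    num = 14  # -> num = 14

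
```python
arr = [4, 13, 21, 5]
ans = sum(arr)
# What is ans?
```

Answer: 43

Derivation:
Trace (tracking ans):
arr = [4, 13, 21, 5]  # -> arr = [4, 13, 21, 5]
ans = sum(arr)  # -> ans = 43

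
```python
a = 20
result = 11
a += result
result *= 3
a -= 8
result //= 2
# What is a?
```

Answer: 23

Derivation:
Trace (tracking a):
a = 20  # -> a = 20
result = 11  # -> result = 11
a += result  # -> a = 31
result *= 3  # -> result = 33
a -= 8  # -> a = 23
result //= 2  # -> result = 16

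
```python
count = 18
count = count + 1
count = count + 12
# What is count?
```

Trace (tracking count):
count = 18  # -> count = 18
count = count + 1  # -> count = 19
count = count + 12  # -> count = 31

Answer: 31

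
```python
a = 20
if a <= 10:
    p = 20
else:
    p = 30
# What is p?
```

Answer: 30

Derivation:
Trace (tracking p):
a = 20  # -> a = 20
if a <= 10:  # condition is False
else:
    p = 30  # -> p = 30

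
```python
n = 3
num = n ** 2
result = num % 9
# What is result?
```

Answer: 0

Derivation:
Trace (tracking result):
n = 3  # -> n = 3
num = n ** 2  # -> num = 9
result = num % 9  # -> result = 0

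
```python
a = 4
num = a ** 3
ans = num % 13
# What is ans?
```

Answer: 12

Derivation:
Trace (tracking ans):
a = 4  # -> a = 4
num = a ** 3  # -> num = 64
ans = num % 13  # -> ans = 12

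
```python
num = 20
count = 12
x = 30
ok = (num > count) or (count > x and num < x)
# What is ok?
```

Trace (tracking ok):
num = 20  # -> num = 20
count = 12  # -> count = 12
x = 30  # -> x = 30
ok = num > count or (count > x and num < x)  # -> ok = True

Answer: True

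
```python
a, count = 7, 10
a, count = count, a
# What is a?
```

Answer: 10

Derivation:
Trace (tracking a):
a, count = (7, 10)  # -> a = 7, count = 10
a, count = (count, a)  # -> a = 10, count = 7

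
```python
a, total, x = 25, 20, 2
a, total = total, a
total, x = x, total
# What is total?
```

Trace (tracking total):
a, total, x = (25, 20, 2)  # -> a = 25, total = 20, x = 2
a, total = (total, a)  # -> a = 20, total = 25
total, x = (x, total)  # -> total = 2, x = 25

Answer: 2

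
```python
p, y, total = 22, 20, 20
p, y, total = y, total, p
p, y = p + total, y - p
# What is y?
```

Trace (tracking y):
p, y, total = (22, 20, 20)  # -> p = 22, y = 20, total = 20
p, y, total = (y, total, p)  # -> p = 20, y = 20, total = 22
p, y = (p + total, y - p)  # -> p = 42, y = 0

Answer: 0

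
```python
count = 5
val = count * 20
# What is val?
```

Answer: 100

Derivation:
Trace (tracking val):
count = 5  # -> count = 5
val = count * 20  # -> val = 100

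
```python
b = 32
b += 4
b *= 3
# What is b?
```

Answer: 108

Derivation:
Trace (tracking b):
b = 32  # -> b = 32
b += 4  # -> b = 36
b *= 3  # -> b = 108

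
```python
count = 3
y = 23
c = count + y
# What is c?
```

Answer: 26

Derivation:
Trace (tracking c):
count = 3  # -> count = 3
y = 23  # -> y = 23
c = count + y  # -> c = 26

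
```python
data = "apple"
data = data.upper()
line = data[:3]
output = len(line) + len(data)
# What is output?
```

Answer: 8

Derivation:
Trace (tracking output):
data = 'apple'  # -> data = 'apple'
data = data.upper()  # -> data = 'APPLE'
line = data[:3]  # -> line = 'APP'
output = len(line) + len(data)  # -> output = 8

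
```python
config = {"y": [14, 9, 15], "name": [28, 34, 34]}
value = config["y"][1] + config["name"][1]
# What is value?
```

Answer: 43

Derivation:
Trace (tracking value):
config = {'y': [14, 9, 15], 'name': [28, 34, 34]}  # -> config = {'y': [14, 9, 15], 'name': [28, 34, 34]}
value = config['y'][1] + config['name'][1]  # -> value = 43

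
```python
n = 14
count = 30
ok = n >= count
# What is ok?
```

Trace (tracking ok):
n = 14  # -> n = 14
count = 30  # -> count = 30
ok = n >= count  # -> ok = False

Answer: False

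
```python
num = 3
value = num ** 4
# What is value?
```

Trace (tracking value):
num = 3  # -> num = 3
value = num ** 4  # -> value = 81

Answer: 81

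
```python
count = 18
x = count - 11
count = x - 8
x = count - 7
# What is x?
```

Answer: -8

Derivation:
Trace (tracking x):
count = 18  # -> count = 18
x = count - 11  # -> x = 7
count = x - 8  # -> count = -1
x = count - 7  # -> x = -8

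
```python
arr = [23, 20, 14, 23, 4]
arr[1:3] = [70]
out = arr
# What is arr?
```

Answer: [23, 70, 23, 4]

Derivation:
Trace (tracking arr):
arr = [23, 20, 14, 23, 4]  # -> arr = [23, 20, 14, 23, 4]
arr[1:3] = [70]  # -> arr = [23, 70, 23, 4]
out = arr  # -> out = [23, 70, 23, 4]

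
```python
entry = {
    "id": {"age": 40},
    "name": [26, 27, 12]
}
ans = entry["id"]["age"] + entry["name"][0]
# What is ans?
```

Trace (tracking ans):
entry = {'id': {'age': 40}, 'name': [26, 27, 12]}  # -> entry = {'id': {'age': 40}, 'name': [26, 27, 12]}
ans = entry['id']['age'] + entry['name'][0]  # -> ans = 66

Answer: 66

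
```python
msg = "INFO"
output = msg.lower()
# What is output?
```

Answer: 'info'

Derivation:
Trace (tracking output):
msg = 'INFO'  # -> msg = 'INFO'
output = msg.lower()  # -> output = 'info'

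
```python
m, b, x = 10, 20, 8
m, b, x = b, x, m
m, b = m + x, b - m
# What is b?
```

Trace (tracking b):
m, b, x = (10, 20, 8)  # -> m = 10, b = 20, x = 8
m, b, x = (b, x, m)  # -> m = 20, b = 8, x = 10
m, b = (m + x, b - m)  # -> m = 30, b = -12

Answer: -12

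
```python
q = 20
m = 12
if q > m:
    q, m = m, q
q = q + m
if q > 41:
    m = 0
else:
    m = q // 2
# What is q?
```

Answer: 32

Derivation:
Trace (tracking q):
q = 20  # -> q = 20
m = 12  # -> m = 12
if q > m:  # condition is True
    q, m = (m, q)  # -> q = 12, m = 20
q = q + m  # -> q = 32
if q > 41:  # condition is False
else:
    m = q // 2  # -> m = 16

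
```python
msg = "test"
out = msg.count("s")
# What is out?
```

Trace (tracking out):
msg = 'test'  # -> msg = 'test'
out = msg.count('s')  # -> out = 1

Answer: 1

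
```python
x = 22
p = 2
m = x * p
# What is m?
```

Trace (tracking m):
x = 22  # -> x = 22
p = 2  # -> p = 2
m = x * p  # -> m = 44

Answer: 44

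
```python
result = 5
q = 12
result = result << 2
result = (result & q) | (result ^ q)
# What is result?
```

Answer: 28

Derivation:
Trace (tracking result):
result = 5  # -> result = 5
q = 12  # -> q = 12
result = result << 2  # -> result = 20
result = result & q | result ^ q  # -> result = 28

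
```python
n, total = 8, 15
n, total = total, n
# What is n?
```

Trace (tracking n):
n, total = (8, 15)  # -> n = 8, total = 15
n, total = (total, n)  # -> n = 15, total = 8

Answer: 15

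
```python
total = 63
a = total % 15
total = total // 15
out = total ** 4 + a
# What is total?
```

Trace (tracking total):
total = 63  # -> total = 63
a = total % 15  # -> a = 3
total = total // 15  # -> total = 4
out = total ** 4 + a  # -> out = 259

Answer: 4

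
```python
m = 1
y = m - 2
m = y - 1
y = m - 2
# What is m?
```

Trace (tracking m):
m = 1  # -> m = 1
y = m - 2  # -> y = -1
m = y - 1  # -> m = -2
y = m - 2  # -> y = -4

Answer: -2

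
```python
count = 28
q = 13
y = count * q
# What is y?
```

Trace (tracking y):
count = 28  # -> count = 28
q = 13  # -> q = 13
y = count * q  # -> y = 364

Answer: 364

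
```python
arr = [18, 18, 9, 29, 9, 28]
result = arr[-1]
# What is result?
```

Answer: 28

Derivation:
Trace (tracking result):
arr = [18, 18, 9, 29, 9, 28]  # -> arr = [18, 18, 9, 29, 9, 28]
result = arr[-1]  # -> result = 28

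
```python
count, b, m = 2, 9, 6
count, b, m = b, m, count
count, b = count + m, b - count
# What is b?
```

Trace (tracking b):
count, b, m = (2, 9, 6)  # -> count = 2, b = 9, m = 6
count, b, m = (b, m, count)  # -> count = 9, b = 6, m = 2
count, b = (count + m, b - count)  # -> count = 11, b = -3

Answer: -3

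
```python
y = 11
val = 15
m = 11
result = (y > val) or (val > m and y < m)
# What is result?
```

Trace (tracking result):
y = 11  # -> y = 11
val = 15  # -> val = 15
m = 11  # -> m = 11
result = y > val or (val > m and y < m)  # -> result = False

Answer: False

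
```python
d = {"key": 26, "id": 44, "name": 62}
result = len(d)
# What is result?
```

Answer: 3

Derivation:
Trace (tracking result):
d = {'key': 26, 'id': 44, 'name': 62}  # -> d = {'key': 26, 'id': 44, 'name': 62}
result = len(d)  # -> result = 3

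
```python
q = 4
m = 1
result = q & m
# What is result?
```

Answer: 0

Derivation:
Trace (tracking result):
q = 4  # -> q = 4
m = 1  # -> m = 1
result = q & m  # -> result = 0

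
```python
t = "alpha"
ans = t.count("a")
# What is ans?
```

Trace (tracking ans):
t = 'alpha'  # -> t = 'alpha'
ans = t.count('a')  # -> ans = 2

Answer: 2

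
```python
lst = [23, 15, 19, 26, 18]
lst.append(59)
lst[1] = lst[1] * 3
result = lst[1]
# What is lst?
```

Answer: [23, 45, 19, 26, 18, 59]

Derivation:
Trace (tracking lst):
lst = [23, 15, 19, 26, 18]  # -> lst = [23, 15, 19, 26, 18]
lst.append(59)  # -> lst = [23, 15, 19, 26, 18, 59]
lst[1] = lst[1] * 3  # -> lst = [23, 45, 19, 26, 18, 59]
result = lst[1]  # -> result = 45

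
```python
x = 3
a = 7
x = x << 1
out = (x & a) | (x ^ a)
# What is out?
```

Trace (tracking out):
x = 3  # -> x = 3
a = 7  # -> a = 7
x = x << 1  # -> x = 6
out = x & a | x ^ a  # -> out = 7

Answer: 7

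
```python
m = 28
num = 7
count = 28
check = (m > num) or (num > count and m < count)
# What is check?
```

Answer: True

Derivation:
Trace (tracking check):
m = 28  # -> m = 28
num = 7  # -> num = 7
count = 28  # -> count = 28
check = m > num or (num > count and m < count)  # -> check = True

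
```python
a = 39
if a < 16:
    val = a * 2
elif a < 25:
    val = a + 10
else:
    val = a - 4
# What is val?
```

Answer: 35

Derivation:
Trace (tracking val):
a = 39  # -> a = 39
if a < 16:  # condition is False
elif a < 25:  # condition is False
else:
    val = a - 4  # -> val = 35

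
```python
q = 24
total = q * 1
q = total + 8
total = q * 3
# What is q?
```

Trace (tracking q):
q = 24  # -> q = 24
total = q * 1  # -> total = 24
q = total + 8  # -> q = 32
total = q * 3  # -> total = 96

Answer: 32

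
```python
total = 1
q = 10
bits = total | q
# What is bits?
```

Trace (tracking bits):
total = 1  # -> total = 1
q = 10  # -> q = 10
bits = total | q  # -> bits = 11

Answer: 11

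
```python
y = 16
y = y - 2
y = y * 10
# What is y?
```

Answer: 140

Derivation:
Trace (tracking y):
y = 16  # -> y = 16
y = y - 2  # -> y = 14
y = y * 10  # -> y = 140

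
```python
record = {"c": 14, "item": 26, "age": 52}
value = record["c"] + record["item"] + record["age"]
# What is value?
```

Trace (tracking value):
record = {'c': 14, 'item': 26, 'age': 52}  # -> record = {'c': 14, 'item': 26, 'age': 52}
value = record['c'] + record['item'] + record['age']  # -> value = 92

Answer: 92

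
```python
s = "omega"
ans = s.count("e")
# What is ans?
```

Answer: 1

Derivation:
Trace (tracking ans):
s = 'omega'  # -> s = 'omega'
ans = s.count('e')  # -> ans = 1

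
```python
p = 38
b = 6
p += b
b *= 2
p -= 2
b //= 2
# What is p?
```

Answer: 42

Derivation:
Trace (tracking p):
p = 38  # -> p = 38
b = 6  # -> b = 6
p += b  # -> p = 44
b *= 2  # -> b = 12
p -= 2  # -> p = 42
b //= 2  # -> b = 6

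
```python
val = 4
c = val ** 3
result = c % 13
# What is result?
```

Trace (tracking result):
val = 4  # -> val = 4
c = val ** 3  # -> c = 64
result = c % 13  # -> result = 12

Answer: 12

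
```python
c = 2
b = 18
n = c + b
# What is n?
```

Answer: 20

Derivation:
Trace (tracking n):
c = 2  # -> c = 2
b = 18  # -> b = 18
n = c + b  # -> n = 20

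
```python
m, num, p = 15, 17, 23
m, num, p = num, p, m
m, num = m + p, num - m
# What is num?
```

Trace (tracking num):
m, num, p = (15, 17, 23)  # -> m = 15, num = 17, p = 23
m, num, p = (num, p, m)  # -> m = 17, num = 23, p = 15
m, num = (m + p, num - m)  # -> m = 32, num = 6

Answer: 6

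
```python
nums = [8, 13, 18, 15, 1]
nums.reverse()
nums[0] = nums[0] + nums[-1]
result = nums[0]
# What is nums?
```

Answer: [9, 15, 18, 13, 8]

Derivation:
Trace (tracking nums):
nums = [8, 13, 18, 15, 1]  # -> nums = [8, 13, 18, 15, 1]
nums.reverse()  # -> nums = [1, 15, 18, 13, 8]
nums[0] = nums[0] + nums[-1]  # -> nums = [9, 15, 18, 13, 8]
result = nums[0]  # -> result = 9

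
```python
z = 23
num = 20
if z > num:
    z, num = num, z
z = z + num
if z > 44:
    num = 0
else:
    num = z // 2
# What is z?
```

Answer: 43

Derivation:
Trace (tracking z):
z = 23  # -> z = 23
num = 20  # -> num = 20
if z > num:  # condition is True
    z, num = (num, z)  # -> z = 20, num = 23
z = z + num  # -> z = 43
if z > 44:  # condition is False
else:
    num = z // 2  # -> num = 21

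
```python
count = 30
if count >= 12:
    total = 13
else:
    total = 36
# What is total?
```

Trace (tracking total):
count = 30  # -> count = 30
if count >= 12:  # condition is True
    total = 13  # -> total = 13

Answer: 13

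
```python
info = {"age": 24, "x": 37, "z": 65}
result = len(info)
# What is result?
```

Trace (tracking result):
info = {'age': 24, 'x': 37, 'z': 65}  # -> info = {'age': 24, 'x': 37, 'z': 65}
result = len(info)  # -> result = 3

Answer: 3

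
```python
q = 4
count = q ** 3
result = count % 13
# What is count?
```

Trace (tracking count):
q = 4  # -> q = 4
count = q ** 3  # -> count = 64
result = count % 13  # -> result = 12

Answer: 64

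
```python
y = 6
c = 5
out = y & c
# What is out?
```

Answer: 4

Derivation:
Trace (tracking out):
y = 6  # -> y = 6
c = 5  # -> c = 5
out = y & c  # -> out = 4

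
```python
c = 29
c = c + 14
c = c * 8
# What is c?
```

Trace (tracking c):
c = 29  # -> c = 29
c = c + 14  # -> c = 43
c = c * 8  # -> c = 344

Answer: 344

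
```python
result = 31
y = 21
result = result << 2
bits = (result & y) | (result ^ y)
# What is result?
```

Answer: 124

Derivation:
Trace (tracking result):
result = 31  # -> result = 31
y = 21  # -> y = 21
result = result << 2  # -> result = 124
bits = result & y | result ^ y  # -> bits = 125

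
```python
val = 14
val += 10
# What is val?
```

Trace (tracking val):
val = 14  # -> val = 14
val += 10  # -> val = 24

Answer: 24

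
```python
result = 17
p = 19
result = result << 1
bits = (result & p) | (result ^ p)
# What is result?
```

Trace (tracking result):
result = 17  # -> result = 17
p = 19  # -> p = 19
result = result << 1  # -> result = 34
bits = result & p | result ^ p  # -> bits = 51

Answer: 34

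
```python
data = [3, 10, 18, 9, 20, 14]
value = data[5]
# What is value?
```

Answer: 14

Derivation:
Trace (tracking value):
data = [3, 10, 18, 9, 20, 14]  # -> data = [3, 10, 18, 9, 20, 14]
value = data[5]  # -> value = 14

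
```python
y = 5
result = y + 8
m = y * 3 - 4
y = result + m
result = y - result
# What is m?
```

Answer: 11

Derivation:
Trace (tracking m):
y = 5  # -> y = 5
result = y + 8  # -> result = 13
m = y * 3 - 4  # -> m = 11
y = result + m  # -> y = 24
result = y - result  # -> result = 11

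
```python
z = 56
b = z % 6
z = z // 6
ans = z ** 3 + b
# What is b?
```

Answer: 2

Derivation:
Trace (tracking b):
z = 56  # -> z = 56
b = z % 6  # -> b = 2
z = z // 6  # -> z = 9
ans = z ** 3 + b  # -> ans = 731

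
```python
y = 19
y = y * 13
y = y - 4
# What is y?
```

Answer: 243

Derivation:
Trace (tracking y):
y = 19  # -> y = 19
y = y * 13  # -> y = 247
y = y - 4  # -> y = 243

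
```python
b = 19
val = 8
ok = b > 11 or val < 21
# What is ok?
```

Answer: True

Derivation:
Trace (tracking ok):
b = 19  # -> b = 19
val = 8  # -> val = 8
ok = b > 11 or val < 21  # -> ok = True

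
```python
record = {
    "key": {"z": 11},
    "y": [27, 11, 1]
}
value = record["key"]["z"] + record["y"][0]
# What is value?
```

Answer: 38

Derivation:
Trace (tracking value):
record = {'key': {'z': 11}, 'y': [27, 11, 1]}  # -> record = {'key': {'z': 11}, 'y': [27, 11, 1]}
value = record['key']['z'] + record['y'][0]  # -> value = 38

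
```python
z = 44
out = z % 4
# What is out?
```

Trace (tracking out):
z = 44  # -> z = 44
out = z % 4  # -> out = 0

Answer: 0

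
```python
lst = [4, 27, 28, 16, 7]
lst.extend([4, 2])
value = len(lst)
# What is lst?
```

Answer: [4, 27, 28, 16, 7, 4, 2]

Derivation:
Trace (tracking lst):
lst = [4, 27, 28, 16, 7]  # -> lst = [4, 27, 28, 16, 7]
lst.extend([4, 2])  # -> lst = [4, 27, 28, 16, 7, 4, 2]
value = len(lst)  # -> value = 7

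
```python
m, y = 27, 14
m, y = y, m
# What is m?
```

Trace (tracking m):
m, y = (27, 14)  # -> m = 27, y = 14
m, y = (y, m)  # -> m = 14, y = 27

Answer: 14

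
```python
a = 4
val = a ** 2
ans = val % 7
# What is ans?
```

Trace (tracking ans):
a = 4  # -> a = 4
val = a ** 2  # -> val = 16
ans = val % 7  # -> ans = 2

Answer: 2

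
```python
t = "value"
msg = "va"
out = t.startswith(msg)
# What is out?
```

Answer: True

Derivation:
Trace (tracking out):
t = 'value'  # -> t = 'value'
msg = 'va'  # -> msg = 'va'
out = t.startswith(msg)  # -> out = True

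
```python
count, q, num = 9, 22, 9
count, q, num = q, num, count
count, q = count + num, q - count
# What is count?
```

Trace (tracking count):
count, q, num = (9, 22, 9)  # -> count = 9, q = 22, num = 9
count, q, num = (q, num, count)  # -> count = 22, q = 9, num = 9
count, q = (count + num, q - count)  # -> count = 31, q = -13

Answer: 31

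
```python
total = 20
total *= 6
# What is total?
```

Answer: 120

Derivation:
Trace (tracking total):
total = 20  # -> total = 20
total *= 6  # -> total = 120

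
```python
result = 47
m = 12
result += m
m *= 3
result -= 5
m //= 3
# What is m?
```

Trace (tracking m):
result = 47  # -> result = 47
m = 12  # -> m = 12
result += m  # -> result = 59
m *= 3  # -> m = 36
result -= 5  # -> result = 54
m //= 3  # -> m = 12

Answer: 12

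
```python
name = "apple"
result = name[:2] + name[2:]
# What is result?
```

Answer: 'apple'

Derivation:
Trace (tracking result):
name = 'apple'  # -> name = 'apple'
result = name[:2] + name[2:]  # -> result = 'apple'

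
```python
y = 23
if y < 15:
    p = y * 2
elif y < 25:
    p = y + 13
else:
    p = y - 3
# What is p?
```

Answer: 36

Derivation:
Trace (tracking p):
y = 23  # -> y = 23
if y < 15:  # condition is False
elif y < 25:  # condition is True
    p = y + 13  # -> p = 36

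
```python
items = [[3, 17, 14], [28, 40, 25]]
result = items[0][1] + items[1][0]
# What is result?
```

Answer: 45

Derivation:
Trace (tracking result):
items = [[3, 17, 14], [28, 40, 25]]  # -> items = [[3, 17, 14], [28, 40, 25]]
result = items[0][1] + items[1][0]  # -> result = 45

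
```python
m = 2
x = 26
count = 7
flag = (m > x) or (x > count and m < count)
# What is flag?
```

Answer: True

Derivation:
Trace (tracking flag):
m = 2  # -> m = 2
x = 26  # -> x = 26
count = 7  # -> count = 7
flag = m > x or (x > count and m < count)  # -> flag = True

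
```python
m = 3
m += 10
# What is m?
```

Trace (tracking m):
m = 3  # -> m = 3
m += 10  # -> m = 13

Answer: 13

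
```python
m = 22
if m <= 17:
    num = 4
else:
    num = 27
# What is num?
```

Trace (tracking num):
m = 22  # -> m = 22
if m <= 17:  # condition is False
else:
    num = 27  # -> num = 27

Answer: 27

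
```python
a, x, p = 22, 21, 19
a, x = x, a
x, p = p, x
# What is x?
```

Trace (tracking x):
a, x, p = (22, 21, 19)  # -> a = 22, x = 21, p = 19
a, x = (x, a)  # -> a = 21, x = 22
x, p = (p, x)  # -> x = 19, p = 22

Answer: 19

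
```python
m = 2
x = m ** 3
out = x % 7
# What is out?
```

Trace (tracking out):
m = 2  # -> m = 2
x = m ** 3  # -> x = 8
out = x % 7  # -> out = 1

Answer: 1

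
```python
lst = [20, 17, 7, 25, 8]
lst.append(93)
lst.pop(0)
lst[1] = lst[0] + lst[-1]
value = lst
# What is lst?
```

Trace (tracking lst):
lst = [20, 17, 7, 25, 8]  # -> lst = [20, 17, 7, 25, 8]
lst.append(93)  # -> lst = [20, 17, 7, 25, 8, 93]
lst.pop(0)  # -> lst = [17, 7, 25, 8, 93]
lst[1] = lst[0] + lst[-1]  # -> lst = [17, 110, 25, 8, 93]
value = lst  # -> value = [17, 110, 25, 8, 93]

Answer: [17, 110, 25, 8, 93]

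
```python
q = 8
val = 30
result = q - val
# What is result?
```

Trace (tracking result):
q = 8  # -> q = 8
val = 30  # -> val = 30
result = q - val  # -> result = -22

Answer: -22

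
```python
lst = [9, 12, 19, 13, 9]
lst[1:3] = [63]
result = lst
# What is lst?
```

Trace (tracking lst):
lst = [9, 12, 19, 13, 9]  # -> lst = [9, 12, 19, 13, 9]
lst[1:3] = [63]  # -> lst = [9, 63, 13, 9]
result = lst  # -> result = [9, 63, 13, 9]

Answer: [9, 63, 13, 9]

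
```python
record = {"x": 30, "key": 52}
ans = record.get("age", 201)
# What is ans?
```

Answer: 201

Derivation:
Trace (tracking ans):
record = {'x': 30, 'key': 52}  # -> record = {'x': 30, 'key': 52}
ans = record.get('age', 201)  # -> ans = 201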